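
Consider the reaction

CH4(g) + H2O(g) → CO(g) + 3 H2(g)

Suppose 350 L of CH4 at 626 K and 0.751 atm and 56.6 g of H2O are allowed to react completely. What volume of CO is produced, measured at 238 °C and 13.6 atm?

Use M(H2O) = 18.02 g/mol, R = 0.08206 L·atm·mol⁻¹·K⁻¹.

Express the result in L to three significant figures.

9.69 L

n(CH4) = PV/RT = (0.751 × 350) / (0.08206 × 626) = 5.117 mol
n(H2O) = 56.6 / 18.02 = 3.141 mol
For 5.117 mol CH4, stoichiometry requires (1/1) × 5.117 = 5.117 mol H2O; 3.141 mol is available, so H2O is limiting.
n(CO) = (1/1) × 3.141 = 3.141 mol
V(CO) = nRT/P = 3.141 × 0.08206 × 511.15 / 13.6 = 9.687 L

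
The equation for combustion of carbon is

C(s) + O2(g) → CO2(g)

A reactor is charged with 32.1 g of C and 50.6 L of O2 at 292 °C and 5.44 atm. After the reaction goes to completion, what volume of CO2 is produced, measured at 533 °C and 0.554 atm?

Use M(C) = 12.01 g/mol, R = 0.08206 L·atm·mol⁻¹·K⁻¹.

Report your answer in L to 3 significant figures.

n(C) = 32.1 / 12.01 = 2.673 mol
n(O2) = PV/RT = (5.44 × 50.6) / (0.08206 × 565.15) = 5.935 mol
For 2.673 mol C, stoichiometry requires (1/1) × 2.673 = 2.673 mol O2; 5.935 mol is available, so C is limiting.
n(CO2) = (1/1) × 2.673 = 2.673 mol
V(CO2) = nRT/P = 2.673 × 0.08206 × 806.15 / 0.554 = 319.2 L

319 L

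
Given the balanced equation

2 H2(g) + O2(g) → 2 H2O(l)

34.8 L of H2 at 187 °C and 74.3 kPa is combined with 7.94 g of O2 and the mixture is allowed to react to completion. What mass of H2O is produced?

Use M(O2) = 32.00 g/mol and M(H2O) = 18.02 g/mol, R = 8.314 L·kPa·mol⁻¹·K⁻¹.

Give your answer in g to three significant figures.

n(H2) = PV/RT = (74.3 × 34.8) / (8.314 × 460.15) = 0.6759 mol
n(O2) = 7.94 / 32.00 = 0.2481 mol
For 0.6759 mol H2, stoichiometry requires (1/2) × 0.6759 = 0.3379 mol O2; 0.2481 mol is available, so O2 is limiting.
n(H2O) = (2/1) × 0.2481 = 0.4962 mol
m(H2O) = 0.4962 × 18.02 = 8.942 g

8.94 g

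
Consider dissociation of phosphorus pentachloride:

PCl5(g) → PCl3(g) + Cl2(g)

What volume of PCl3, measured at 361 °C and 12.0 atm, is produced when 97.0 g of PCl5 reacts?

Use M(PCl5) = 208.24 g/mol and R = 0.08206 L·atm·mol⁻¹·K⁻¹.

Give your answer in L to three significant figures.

n(PCl5) = 97.00 / 208.24 = 0.4658 mol
n(PCl3) = (1/1) × 0.4658 = 0.4658 mol
V = nRT/P = 0.4658 × 0.08206 × 634.15 / 12.0 = 2.020 L

2.02 L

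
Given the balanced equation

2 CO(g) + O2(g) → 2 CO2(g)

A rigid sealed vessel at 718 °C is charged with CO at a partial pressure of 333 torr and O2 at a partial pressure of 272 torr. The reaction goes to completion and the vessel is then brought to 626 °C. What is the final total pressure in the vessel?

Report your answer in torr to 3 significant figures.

398 torr

Because the vessel is rigid and T is held at 718 °C, work the stoichiometry in partial pressures (P_i = n_iRT/V).
P(O2) required for 333 torr of CO = (1/2) × 333 = 166.5 torr; available 272 torr, so CO is limiting.
P(O2) remaining = 272 − (1/2) × 333 = 105.5 torr
P(gaseous products) = (2)/2 × 333 = 333.0 torr
P_total at 718 °C = 105.5 + 333.0 = 438.5 torr
Scaling to 626 °C: P = 438.5 × 899.15/991.15 = 397.8 torr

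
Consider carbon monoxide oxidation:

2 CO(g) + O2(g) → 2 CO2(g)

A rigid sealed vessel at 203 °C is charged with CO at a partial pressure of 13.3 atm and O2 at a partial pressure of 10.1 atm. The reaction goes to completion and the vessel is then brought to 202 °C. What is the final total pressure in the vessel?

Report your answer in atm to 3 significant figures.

With V and T fixed, P_i ∝ n_i, so the mole ratios apply directly to partial pressures at 203 °C.
P(O2) required for 13.3 atm of CO = (1/2) × 13.3 = 6.650 atm; available 10.1 atm, so CO is limiting.
P(O2) remaining = 10.1 − (1/2) × 13.3 = 3.450 atm
P(gaseous products) = (2)/2 × 13.3 = 13.30 atm
P_total at 203 °C = 3.450 + 13.30 = 16.75 atm
Scaling to 202 °C: P = 16.75 × 475.15/476.15 = 16.71 atm

16.7 atm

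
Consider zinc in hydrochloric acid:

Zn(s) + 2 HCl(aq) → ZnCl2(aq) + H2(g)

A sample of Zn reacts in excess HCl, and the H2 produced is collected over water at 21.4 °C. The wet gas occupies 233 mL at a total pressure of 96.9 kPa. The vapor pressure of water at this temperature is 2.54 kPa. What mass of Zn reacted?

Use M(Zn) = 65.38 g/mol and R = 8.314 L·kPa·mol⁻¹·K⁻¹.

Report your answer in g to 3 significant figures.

0.587 g

P(H2) = 96.9 − 2.54 = 94.36 kPa
n(H2) = PV/RT = (94.36 × 0.2330) / (8.314 × 294.55) = 0.008978 mol
n(Zn) = (1/1) × 0.008978 = 0.008978 mol
m(Zn) = 0.008978 × 65.38 = 0.5870 g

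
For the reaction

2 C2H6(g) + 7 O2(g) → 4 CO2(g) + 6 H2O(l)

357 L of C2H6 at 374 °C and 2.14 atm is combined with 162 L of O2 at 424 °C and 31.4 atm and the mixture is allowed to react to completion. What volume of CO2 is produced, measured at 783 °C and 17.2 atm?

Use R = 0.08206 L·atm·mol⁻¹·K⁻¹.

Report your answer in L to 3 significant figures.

145 L

n(C2H6) = PV/RT = (2.14 × 357) / (0.08206 × 647.15) = 14.39 mol
n(O2) = PV/RT = (31.4 × 162) / (0.08206 × 697.15) = 88.92 mol
For 14.39 mol C2H6, stoichiometry requires (7/2) × 14.39 = 50.37 mol O2; 88.92 mol is available, so C2H6 is limiting.
n(CO2) = (4/2) × 14.39 = 28.78 mol
V(CO2) = nRT/P = 28.78 × 0.08206 × 1056.15 / 17.2 = 145.0 L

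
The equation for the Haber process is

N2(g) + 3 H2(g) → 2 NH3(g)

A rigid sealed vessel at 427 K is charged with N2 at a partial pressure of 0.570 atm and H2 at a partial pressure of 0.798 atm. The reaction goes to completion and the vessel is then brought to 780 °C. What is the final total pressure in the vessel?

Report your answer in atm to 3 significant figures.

2.06 atm

With V and T fixed, P_i ∝ n_i, so the mole ratios apply directly to partial pressures at 427 K.
P(H2) required for 0.570 atm of N2 = (3/1) × 0.570 = 1.710 atm; available 0.798 atm, so H2 is limiting.
P(N2) remaining = 0.570 − (1/3) × 0.798 = 0.3040 atm
P(gaseous products) = (2)/3 × 0.798 = 0.5320 atm
P_total at 427 K = 0.3040 + 0.5320 = 0.8360 atm
Scaling to 780 °C: P = 0.8360 × 1053.15/427 = 2.062 atm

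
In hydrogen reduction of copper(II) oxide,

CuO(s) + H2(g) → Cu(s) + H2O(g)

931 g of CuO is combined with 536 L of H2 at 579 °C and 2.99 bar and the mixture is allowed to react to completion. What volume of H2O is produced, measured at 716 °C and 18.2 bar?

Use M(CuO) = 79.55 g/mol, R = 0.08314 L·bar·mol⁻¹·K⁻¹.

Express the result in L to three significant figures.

n(CuO) = 931 / 79.55 = 11.70 mol
n(H2) = PV/RT = (2.99 × 536) / (0.08314 × 852.15) = 22.62 mol
For 11.70 mol CuO, stoichiometry requires (1/1) × 11.70 = 11.70 mol H2; 22.62 mol is available, so CuO is limiting.
n(H2O) = (1/1) × 11.70 = 11.70 mol
V(H2O) = nRT/P = 11.70 × 0.08314 × 989.15 / 18.2 = 52.87 L

52.9 L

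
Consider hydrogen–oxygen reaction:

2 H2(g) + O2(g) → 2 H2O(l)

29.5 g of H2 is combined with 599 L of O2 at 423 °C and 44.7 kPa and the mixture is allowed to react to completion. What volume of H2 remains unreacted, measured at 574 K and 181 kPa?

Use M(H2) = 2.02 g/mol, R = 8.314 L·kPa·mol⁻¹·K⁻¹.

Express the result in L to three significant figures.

n(H2) = 29.5 / 2.02 = 14.60 mol
n(O2) = PV/RT = (44.7 × 599) / (8.314 × 696.15) = 4.626 mol
For 14.60 mol H2, stoichiometry requires (1/2) × 14.60 = 7.300 mol O2; 4.626 mol is available, so O2 is limiting.
n(H2) consumed = (2/1) × 4.626 = 9.252 mol; remaining = 14.60 − 9.252 = 5.348 mol
V(H2) = nRT/P = 5.348 × 8.314 × 574 / 181 = 141.0 L

141 L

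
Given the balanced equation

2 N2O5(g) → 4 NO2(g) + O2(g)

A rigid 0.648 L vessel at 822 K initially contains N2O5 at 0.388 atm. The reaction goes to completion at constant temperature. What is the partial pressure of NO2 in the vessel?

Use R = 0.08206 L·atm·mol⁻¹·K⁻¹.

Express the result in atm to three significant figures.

0.776 atm

n(N2O5)₀ = PV/RT = (0.388 × 0.648) / (0.08206 × 822) = 0.003727 mol
n(NO2) = (4/2) × 0.003727 = 0.007454 mol
P(NO2) = nRT/V = 0.007454 × 0.08206 × 822 / 0.648 = 0.7759 atm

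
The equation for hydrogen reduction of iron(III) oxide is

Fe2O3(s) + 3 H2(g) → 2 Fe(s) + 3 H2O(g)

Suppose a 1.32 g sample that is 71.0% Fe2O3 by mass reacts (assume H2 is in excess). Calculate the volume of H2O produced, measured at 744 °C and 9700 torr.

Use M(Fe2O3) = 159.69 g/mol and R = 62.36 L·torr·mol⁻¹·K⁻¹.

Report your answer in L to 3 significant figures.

mass of Fe2O3 = 1.32 × 71.0/100 = 0.9372 g
n(Fe2O3) = 0.9372 / 159.69 = 0.005869 mol
n(H2O) = (3/1) × 0.005869 = 0.01761 mol
V = nRT/P = 0.01761 × 62.36 × 1017.15 / 9700 = 0.1152 L

0.115 L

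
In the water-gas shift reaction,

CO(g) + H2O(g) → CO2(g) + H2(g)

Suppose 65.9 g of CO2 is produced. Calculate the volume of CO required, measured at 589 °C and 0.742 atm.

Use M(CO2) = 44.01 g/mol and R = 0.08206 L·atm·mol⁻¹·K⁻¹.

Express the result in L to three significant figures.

n(CO2) = 65.90 / 44.01 = 1.497 mol
n(CO) = (1/1) × 1.497 = 1.497 mol
V = nRT/P = 1.497 × 0.08206 × 862.15 / 0.742 = 142.7 L

143 L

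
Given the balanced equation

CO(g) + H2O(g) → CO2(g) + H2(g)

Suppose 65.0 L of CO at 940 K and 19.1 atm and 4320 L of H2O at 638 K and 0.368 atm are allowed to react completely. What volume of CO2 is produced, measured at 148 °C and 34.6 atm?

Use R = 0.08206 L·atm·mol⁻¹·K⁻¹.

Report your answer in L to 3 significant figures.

n(CO) = PV/RT = (19.1 × 65.0) / (0.08206 × 940) = 16.09 mol
n(H2O) = PV/RT = (0.368 × 4320) / (0.08206 × 638) = 30.37 mol
For 16.09 mol CO, stoichiometry requires (1/1) × 16.09 = 16.09 mol H2O; 30.37 mol is available, so CO is limiting.
n(CO2) = (1/1) × 16.09 = 16.09 mol
V(CO2) = nRT/P = 16.09 × 0.08206 × 421.15 / 34.6 = 16.07 L

16.1 L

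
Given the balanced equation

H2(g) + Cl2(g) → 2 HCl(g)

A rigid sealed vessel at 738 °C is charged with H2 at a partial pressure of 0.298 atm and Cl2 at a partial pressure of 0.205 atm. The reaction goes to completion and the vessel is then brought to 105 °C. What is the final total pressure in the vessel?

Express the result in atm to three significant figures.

0.188 atm

Because the vessel is rigid and T is held at 738 °C, work the stoichiometry in partial pressures (P_i = n_iRT/V).
P(Cl2) required for 0.298 atm of H2 = (1/1) × 0.298 = 0.2980 atm; available 0.205 atm, so Cl2 is limiting.
P(H2) remaining = 0.298 − (1/1) × 0.205 = 0.09300 atm
P(gaseous products) = (2)/1 × 0.205 = 0.4100 atm
P_total at 738 °C = 0.09300 + 0.4100 = 0.5030 atm
Scaling to 105 °C: P = 0.5030 × 378.15/1011.15 = 0.1881 atm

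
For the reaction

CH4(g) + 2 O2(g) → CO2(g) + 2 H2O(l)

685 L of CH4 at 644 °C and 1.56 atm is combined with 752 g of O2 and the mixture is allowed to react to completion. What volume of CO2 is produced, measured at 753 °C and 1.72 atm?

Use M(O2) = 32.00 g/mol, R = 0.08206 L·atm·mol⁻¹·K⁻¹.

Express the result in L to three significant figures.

575 L

n(CH4) = PV/RT = (1.56 × 685) / (0.08206 × 917.15) = 14.20 mol
n(O2) = 752 / 32.00 = 23.50 mol
For 14.20 mol CH4, stoichiometry requires (2/1) × 14.20 = 28.40 mol O2; 23.50 mol is available, so O2 is limiting.
n(CO2) = (1/2) × 23.50 = 11.75 mol
V(CO2) = nRT/P = 11.75 × 0.08206 × 1026.15 / 1.72 = 575.2 L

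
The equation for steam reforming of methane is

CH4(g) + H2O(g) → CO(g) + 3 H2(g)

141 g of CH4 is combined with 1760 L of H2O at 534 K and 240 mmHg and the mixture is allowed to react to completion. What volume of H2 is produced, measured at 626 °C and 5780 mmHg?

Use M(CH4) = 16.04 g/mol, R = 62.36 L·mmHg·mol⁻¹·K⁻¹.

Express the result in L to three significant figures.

n(CH4) = 141 / 16.04 = 8.791 mol
n(H2O) = PV/RT = (240 × 1760) / (62.36 × 534) = 12.68 mol
For 8.791 mol CH4, stoichiometry requires (1/1) × 8.791 = 8.791 mol H2O; 12.68 mol is available, so CH4 is limiting.
n(H2) = (3/1) × 8.791 = 26.37 mol
V(H2) = nRT/P = 26.37 × 62.36 × 899.15 / 5780 = 255.8 L

256 L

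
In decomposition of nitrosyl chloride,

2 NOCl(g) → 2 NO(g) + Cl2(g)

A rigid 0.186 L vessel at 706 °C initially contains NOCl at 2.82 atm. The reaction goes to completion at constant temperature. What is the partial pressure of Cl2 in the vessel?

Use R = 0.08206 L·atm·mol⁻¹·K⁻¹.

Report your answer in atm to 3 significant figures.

n(NOCl)₀ = PV/RT = (2.82 × 0.186) / (0.08206 × 979.15) = 0.006528 mol
n(Cl2) = (1/2) × 0.006528 = 0.003264 mol
P(Cl2) = nRT/V = 0.003264 × 0.08206 × 979.15 / 0.186 = 1.410 atm

1.41 atm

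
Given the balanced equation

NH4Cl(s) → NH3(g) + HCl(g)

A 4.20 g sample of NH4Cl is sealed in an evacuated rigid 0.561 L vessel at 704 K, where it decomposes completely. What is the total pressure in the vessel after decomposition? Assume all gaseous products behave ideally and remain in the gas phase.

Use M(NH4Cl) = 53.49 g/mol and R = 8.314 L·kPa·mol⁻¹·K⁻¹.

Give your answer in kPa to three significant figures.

n(NH4Cl) = 4.20 / 53.49 = 0.07852 mol
n(gas produced) = (2/1) × 0.07852 = 0.1570 mol
P = nRT/V = 0.1570 × 8.314 × 704 / 0.561 = 1638 kPa

1640 kPa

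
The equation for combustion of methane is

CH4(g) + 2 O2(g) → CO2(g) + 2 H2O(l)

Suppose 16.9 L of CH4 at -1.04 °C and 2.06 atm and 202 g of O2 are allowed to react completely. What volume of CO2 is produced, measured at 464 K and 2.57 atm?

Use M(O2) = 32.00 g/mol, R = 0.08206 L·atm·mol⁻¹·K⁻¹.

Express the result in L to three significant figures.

n(CH4) = PV/RT = (2.06 × 16.9) / (0.08206 × 272.11) = 1.559 mol
n(O2) = 202 / 32.00 = 6.312 mol
For 1.559 mol CH4, stoichiometry requires (2/1) × 1.559 = 3.118 mol O2; 6.312 mol is available, so CH4 is limiting.
n(CO2) = (1/1) × 1.559 = 1.559 mol
V(CO2) = nRT/P = 1.559 × 0.08206 × 464 / 2.57 = 23.10 L

23.1 L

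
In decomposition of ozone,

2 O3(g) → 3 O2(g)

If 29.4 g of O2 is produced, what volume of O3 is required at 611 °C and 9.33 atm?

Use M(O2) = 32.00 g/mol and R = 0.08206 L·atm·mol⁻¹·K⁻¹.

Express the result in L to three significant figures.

4.76 L

n(O2) = 29.40 / 32.00 = 0.9187 mol
n(O3) = (2/3) × 0.9187 = 0.6125 mol
V = nRT/P = 0.6125 × 0.08206 × 884.15 / 9.33 = 4.763 L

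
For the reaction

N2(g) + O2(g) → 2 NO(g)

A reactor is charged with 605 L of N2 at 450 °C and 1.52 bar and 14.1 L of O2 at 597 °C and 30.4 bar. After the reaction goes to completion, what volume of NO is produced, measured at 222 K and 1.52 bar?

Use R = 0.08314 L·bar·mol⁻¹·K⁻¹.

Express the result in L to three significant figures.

n(N2) = PV/RT = (1.52 × 605) / (0.08314 × 723.15) = 15.30 mol
n(O2) = PV/RT = (30.4 × 14.1) / (0.08314 × 870.15) = 5.925 mol
For 15.30 mol N2, stoichiometry requires (1/1) × 15.30 = 15.30 mol O2; 5.925 mol is available, so O2 is limiting.
n(NO) = (2/1) × 5.925 = 11.85 mol
V(NO) = nRT/P = 11.85 × 0.08314 × 222 / 1.52 = 143.9 L

144 L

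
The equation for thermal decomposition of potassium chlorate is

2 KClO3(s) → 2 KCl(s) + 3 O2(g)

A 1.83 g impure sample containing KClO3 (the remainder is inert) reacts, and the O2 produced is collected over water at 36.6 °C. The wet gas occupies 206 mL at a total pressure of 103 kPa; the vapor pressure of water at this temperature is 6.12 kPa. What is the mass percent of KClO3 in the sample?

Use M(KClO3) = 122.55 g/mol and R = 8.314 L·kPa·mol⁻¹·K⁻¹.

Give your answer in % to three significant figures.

34.6 %

P(O2) = 103 − 6.12 = 96.88 kPa
n(O2) = PV/RT = (96.88 × 0.2060) / (8.314 × 309.75) = 0.007750 mol
n(KClO3) = (2/3) × 0.007750 = 0.005167 mol
m(KClO3) = 0.005167 × 122.55 = 0.6332 g
%KClO3 = 0.6332 / 1.83 × 100 = 34.60%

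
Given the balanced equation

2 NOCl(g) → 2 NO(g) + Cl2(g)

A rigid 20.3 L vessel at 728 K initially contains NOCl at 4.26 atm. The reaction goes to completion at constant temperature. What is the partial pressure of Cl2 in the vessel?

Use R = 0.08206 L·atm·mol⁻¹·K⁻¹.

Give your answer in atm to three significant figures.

2.13 atm

n(NOCl)₀ = PV/RT = (4.26 × 20.3) / (0.08206 × 728) = 1.448 mol
n(Cl2) = (1/2) × 1.448 = 0.7240 mol
P(Cl2) = nRT/V = 0.7240 × 0.08206 × 728 / 20.3 = 2.131 atm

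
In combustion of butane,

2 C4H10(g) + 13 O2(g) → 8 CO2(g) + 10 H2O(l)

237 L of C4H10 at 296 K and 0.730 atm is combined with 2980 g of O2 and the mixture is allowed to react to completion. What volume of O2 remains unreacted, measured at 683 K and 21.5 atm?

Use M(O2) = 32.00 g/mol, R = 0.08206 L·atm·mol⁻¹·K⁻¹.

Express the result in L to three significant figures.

n(C4H10) = PV/RT = (0.730 × 237) / (0.08206 × 296) = 7.123 mol
n(O2) = 2980 / 32.00 = 93.12 mol
For 7.123 mol C4H10, stoichiometry requires (13/2) × 7.123 = 46.30 mol O2; 93.12 mol is available, so C4H10 is limiting.
n(O2) consumed = (13/2) × 7.123 = 46.30 mol; remaining = 93.12 − 46.30 = 46.82 mol
V(O2) = nRT/P = 46.82 × 0.08206 × 683 / 21.5 = 122.1 L

122 L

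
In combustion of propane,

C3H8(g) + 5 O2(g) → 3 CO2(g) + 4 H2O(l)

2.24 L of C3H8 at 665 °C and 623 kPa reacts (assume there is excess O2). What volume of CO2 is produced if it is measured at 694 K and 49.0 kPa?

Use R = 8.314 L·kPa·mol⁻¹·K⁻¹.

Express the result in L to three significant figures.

n(C3H8) = PV/RT = (623 × 2.24) / (8.314 × 938.15) = 0.1789 mol
n(CO2) = (3/1) × 0.1789 = 0.5367 mol
V = nRT/P = 0.5367 × 8.314 × 694 / 49.0 = 63.20 L

63.2 L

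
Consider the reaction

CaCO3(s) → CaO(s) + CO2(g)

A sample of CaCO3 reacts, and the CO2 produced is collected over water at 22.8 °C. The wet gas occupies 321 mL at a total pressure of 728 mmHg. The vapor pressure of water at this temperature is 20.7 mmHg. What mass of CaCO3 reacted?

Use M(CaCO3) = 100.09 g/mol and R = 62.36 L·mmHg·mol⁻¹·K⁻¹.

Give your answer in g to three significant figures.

P(CO2) = 728 − 20.7 = 707.3 mmHg
n(CO2) = PV/RT = (707.3 × 0.3210) / (62.36 × 295.95) = 0.01230 mol
n(CaCO3) = (1/1) × 0.01230 = 0.01230 mol
m(CaCO3) = 0.01230 × 100.09 = 1.231 g

1.23 g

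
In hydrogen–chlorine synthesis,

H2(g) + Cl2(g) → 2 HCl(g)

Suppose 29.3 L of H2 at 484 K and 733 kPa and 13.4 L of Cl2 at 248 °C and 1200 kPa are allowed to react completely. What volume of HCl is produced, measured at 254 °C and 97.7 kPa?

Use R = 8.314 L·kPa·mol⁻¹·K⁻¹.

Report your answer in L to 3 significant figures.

n(H2) = PV/RT = (733 × 29.3) / (8.314 × 484) = 5.337 mol
n(Cl2) = PV/RT = (1200 × 13.4) / (8.314 × 521.15) = 3.711 mol
For 5.337 mol H2, stoichiometry requires (1/1) × 5.337 = 5.337 mol Cl2; 3.711 mol is available, so Cl2 is limiting.
n(HCl) = (2/1) × 3.711 = 7.422 mol
V(HCl) = nRT/P = 7.422 × 8.314 × 527.15 / 97.7 = 332.9 L

333 L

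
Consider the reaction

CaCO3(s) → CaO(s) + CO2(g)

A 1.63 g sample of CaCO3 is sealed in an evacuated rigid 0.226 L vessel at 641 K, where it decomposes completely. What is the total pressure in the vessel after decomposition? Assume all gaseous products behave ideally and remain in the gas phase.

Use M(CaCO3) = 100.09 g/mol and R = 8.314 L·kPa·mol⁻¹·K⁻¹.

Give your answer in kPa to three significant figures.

384 kPa

n(CaCO3) = 1.63 / 100.09 = 0.01629 mol
n(gas produced) = (1/1) × 0.01629 = 0.01629 mol
P = nRT/V = 0.01629 × 8.314 × 641 / 0.226 = 384.1 kPa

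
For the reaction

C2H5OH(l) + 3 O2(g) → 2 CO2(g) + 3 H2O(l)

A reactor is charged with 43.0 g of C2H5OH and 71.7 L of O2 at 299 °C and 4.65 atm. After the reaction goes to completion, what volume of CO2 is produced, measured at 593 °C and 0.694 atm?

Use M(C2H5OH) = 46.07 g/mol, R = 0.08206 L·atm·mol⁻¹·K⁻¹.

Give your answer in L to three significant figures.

n(C2H5OH) = 43.0 / 46.07 = 0.9334 mol
n(O2) = PV/RT = (4.65 × 71.7) / (0.08206 × 572.15) = 7.101 mol
For 0.9334 mol C2H5OH, stoichiometry requires (3/1) × 0.9334 = 2.800 mol O2; 7.101 mol is available, so C2H5OH is limiting.
n(CO2) = (2/1) × 0.9334 = 1.867 mol
V(CO2) = nRT/P = 1.867 × 0.08206 × 866.15 / 0.694 = 191.2 L

191 L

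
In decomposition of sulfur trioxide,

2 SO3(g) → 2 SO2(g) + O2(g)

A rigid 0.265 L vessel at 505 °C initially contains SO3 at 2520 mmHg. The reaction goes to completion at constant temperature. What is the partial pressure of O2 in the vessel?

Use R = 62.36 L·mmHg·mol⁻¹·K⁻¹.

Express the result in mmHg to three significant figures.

1260 mmHg

n(SO3)₀ = PV/RT = (2520 × 0.265) / (62.36 × 778.15) = 0.01376 mol
n(O2) = (1/2) × 0.01376 = 0.006880 mol
P(O2) = nRT/V = 0.006880 × 62.36 × 778.15 / 0.265 = 1260 mmHg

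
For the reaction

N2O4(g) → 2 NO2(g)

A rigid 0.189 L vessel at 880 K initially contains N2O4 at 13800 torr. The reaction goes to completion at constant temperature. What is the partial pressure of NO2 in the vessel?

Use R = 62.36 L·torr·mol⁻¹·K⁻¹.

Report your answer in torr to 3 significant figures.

27600 torr

n(N2O4)₀ = PV/RT = (13800 × 0.189) / (62.36 × 880) = 0.04753 mol
n(NO2) = (2/1) × 0.04753 = 0.09506 mol
P(NO2) = nRT/V = 0.09506 × 62.36 × 880 / 0.189 = 27600 torr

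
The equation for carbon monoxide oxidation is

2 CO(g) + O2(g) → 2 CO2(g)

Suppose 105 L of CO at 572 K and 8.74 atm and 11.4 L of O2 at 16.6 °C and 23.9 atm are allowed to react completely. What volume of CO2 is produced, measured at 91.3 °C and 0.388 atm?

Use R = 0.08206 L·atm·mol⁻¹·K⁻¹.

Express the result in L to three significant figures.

1510 L

n(CO) = PV/RT = (8.74 × 105) / (0.08206 × 572) = 19.55 mol
n(O2) = PV/RT = (23.9 × 11.4) / (0.08206 × 289.75) = 11.46 mol
For 19.55 mol CO, stoichiometry requires (1/2) × 19.55 = 9.775 mol O2; 11.46 mol is available, so CO is limiting.
n(CO2) = (2/2) × 19.55 = 19.55 mol
V(CO2) = nRT/P = 19.55 × 0.08206 × 364.45 / 0.388 = 1507 L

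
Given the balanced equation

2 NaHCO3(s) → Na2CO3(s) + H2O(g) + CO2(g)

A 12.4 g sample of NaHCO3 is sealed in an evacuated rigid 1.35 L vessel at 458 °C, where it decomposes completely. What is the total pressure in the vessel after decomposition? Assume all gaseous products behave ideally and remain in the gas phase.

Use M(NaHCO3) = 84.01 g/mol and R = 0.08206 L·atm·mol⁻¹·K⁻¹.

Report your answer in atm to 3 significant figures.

n(NaHCO3) = 12.4 / 84.01 = 0.1476 mol
n(gas produced) = (2/2) × 0.1476 = 0.1476 mol
P = nRT/V = 0.1476 × 0.08206 × 731.15 / 1.35 = 6.560 atm

6.56 atm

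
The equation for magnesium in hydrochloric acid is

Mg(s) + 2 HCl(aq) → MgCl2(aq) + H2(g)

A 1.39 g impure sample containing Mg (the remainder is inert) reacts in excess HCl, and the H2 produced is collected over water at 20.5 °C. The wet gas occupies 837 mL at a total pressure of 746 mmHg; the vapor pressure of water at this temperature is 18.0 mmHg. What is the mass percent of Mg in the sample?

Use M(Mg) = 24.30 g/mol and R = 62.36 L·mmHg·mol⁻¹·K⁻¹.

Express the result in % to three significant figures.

P(H2) = 746 − 18.0 = 728.0 mmHg
n(H2) = PV/RT = (728.0 × 0.8370) / (62.36 × 293.65) = 0.03328 mol
n(Mg) = (1/1) × 0.03328 = 0.03328 mol
m(Mg) = 0.03328 × 24.30 = 0.8087 g
%Mg = 0.8087 / 1.39 × 100 = 58.18%

58.2 %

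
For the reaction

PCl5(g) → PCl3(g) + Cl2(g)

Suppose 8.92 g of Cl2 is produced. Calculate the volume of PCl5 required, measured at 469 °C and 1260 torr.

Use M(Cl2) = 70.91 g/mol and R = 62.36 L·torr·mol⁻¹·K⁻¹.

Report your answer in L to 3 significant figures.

n(Cl2) = 8.920 / 70.91 = 0.1258 mol
n(PCl5) = (1/1) × 0.1258 = 0.1258 mol
V = nRT/P = 0.1258 × 62.36 × 742.15 / 1260 = 4.621 L

4.62 L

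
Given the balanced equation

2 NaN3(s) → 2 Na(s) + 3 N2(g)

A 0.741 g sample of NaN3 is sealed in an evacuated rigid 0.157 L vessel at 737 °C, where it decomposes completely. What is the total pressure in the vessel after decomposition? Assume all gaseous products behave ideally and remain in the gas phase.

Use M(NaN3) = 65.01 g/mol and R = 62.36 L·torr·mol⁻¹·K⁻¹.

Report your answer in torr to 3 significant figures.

6860 torr

n(NaN3) = 0.741 / 65.01 = 0.01140 mol
n(gas produced) = (3/2) × 0.01140 = 0.01710 mol
P = nRT/V = 0.01710 × 62.36 × 1010.15 / 0.157 = 6861 torr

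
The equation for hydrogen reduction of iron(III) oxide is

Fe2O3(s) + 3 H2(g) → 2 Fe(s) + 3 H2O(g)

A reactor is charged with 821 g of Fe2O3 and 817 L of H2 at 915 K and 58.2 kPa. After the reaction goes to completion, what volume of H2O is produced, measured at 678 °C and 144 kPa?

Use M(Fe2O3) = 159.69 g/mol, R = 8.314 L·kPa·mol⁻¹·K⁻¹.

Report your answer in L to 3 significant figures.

n(Fe2O3) = 821 / 159.69 = 5.141 mol
n(H2) = PV/RT = (58.2 × 817) / (8.314 × 915) = 6.250 mol
For 5.141 mol Fe2O3, stoichiometry requires (3/1) × 5.141 = 15.42 mol H2; 6.250 mol is available, so H2 is limiting.
n(H2O) = (3/3) × 6.250 = 6.250 mol
V(H2O) = nRT/P = 6.250 × 8.314 × 951.15 / 144 = 343.2 L

343 L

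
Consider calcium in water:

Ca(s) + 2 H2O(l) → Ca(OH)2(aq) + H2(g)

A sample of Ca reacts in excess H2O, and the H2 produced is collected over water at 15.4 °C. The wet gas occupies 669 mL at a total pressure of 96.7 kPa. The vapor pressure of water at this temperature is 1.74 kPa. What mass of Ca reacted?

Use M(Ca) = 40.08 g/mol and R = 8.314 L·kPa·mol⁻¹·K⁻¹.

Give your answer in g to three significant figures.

1.06 g

P(H2) = 96.7 − 1.74 = 94.96 kPa
n(H2) = PV/RT = (94.96 × 0.6690) / (8.314 × 288.55) = 0.02648 mol
n(Ca) = (1/1) × 0.02648 = 0.02648 mol
m(Ca) = 0.02648 × 40.08 = 1.061 g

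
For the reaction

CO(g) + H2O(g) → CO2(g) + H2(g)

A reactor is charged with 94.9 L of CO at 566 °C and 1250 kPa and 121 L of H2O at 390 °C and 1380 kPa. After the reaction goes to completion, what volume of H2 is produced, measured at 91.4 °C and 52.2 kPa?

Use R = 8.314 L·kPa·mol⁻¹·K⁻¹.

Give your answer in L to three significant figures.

987 L

n(CO) = PV/RT = (1250 × 94.9) / (8.314 × 839.15) = 17.00 mol
n(H2O) = PV/RT = (1380 × 121) / (8.314 × 663.15) = 30.29 mol
For 17.00 mol CO, stoichiometry requires (1/1) × 17.00 = 17.00 mol H2O; 30.29 mol is available, so CO is limiting.
n(H2) = (1/1) × 17.00 = 17.00 mol
V(H2) = nRT/P = 17.00 × 8.314 × 364.55 / 52.2 = 987.1 L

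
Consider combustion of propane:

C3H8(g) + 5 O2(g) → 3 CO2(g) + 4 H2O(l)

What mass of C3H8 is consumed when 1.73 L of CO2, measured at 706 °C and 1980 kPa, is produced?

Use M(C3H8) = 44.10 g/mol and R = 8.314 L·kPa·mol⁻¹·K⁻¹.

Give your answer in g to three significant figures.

n(CO2) = PV/RT = (1980 × 1.73) / (8.314 × 979.15) = 0.4208 mol
n(C3H8) = (1/3) × 0.4208 = 0.1403 mol
m(C3H8) = 0.1403 × 44.10 = 6.187 g

6.19 g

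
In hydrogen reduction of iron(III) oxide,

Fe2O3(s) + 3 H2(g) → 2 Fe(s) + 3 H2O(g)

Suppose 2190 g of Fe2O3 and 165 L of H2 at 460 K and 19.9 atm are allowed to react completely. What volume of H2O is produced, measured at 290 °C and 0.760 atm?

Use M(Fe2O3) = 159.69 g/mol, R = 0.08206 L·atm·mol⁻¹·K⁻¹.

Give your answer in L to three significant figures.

2500 L

n(Fe2O3) = 2190 / 159.69 = 13.71 mol
n(H2) = PV/RT = (19.9 × 165) / (0.08206 × 460) = 86.99 mol
For 13.71 mol Fe2O3, stoichiometry requires (3/1) × 13.71 = 41.13 mol H2; 86.99 mol is available, so Fe2O3 is limiting.
n(H2O) = (3/1) × 13.71 = 41.13 mol
V(H2O) = nRT/P = 41.13 × 0.08206 × 563.15 / 0.760 = 2501 L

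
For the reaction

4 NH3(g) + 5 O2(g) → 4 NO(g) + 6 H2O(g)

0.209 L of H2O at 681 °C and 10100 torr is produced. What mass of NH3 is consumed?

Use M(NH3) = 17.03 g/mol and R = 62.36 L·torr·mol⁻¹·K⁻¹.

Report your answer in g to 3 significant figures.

n(H2O) = PV/RT = (10100 × 0.209) / (62.36 × 954.15) = 0.03548 mol
n(NH3) = (4/6) × 0.03548 = 0.02365 mol
m(NH3) = 0.02365 × 17.03 = 0.4028 g

0.403 g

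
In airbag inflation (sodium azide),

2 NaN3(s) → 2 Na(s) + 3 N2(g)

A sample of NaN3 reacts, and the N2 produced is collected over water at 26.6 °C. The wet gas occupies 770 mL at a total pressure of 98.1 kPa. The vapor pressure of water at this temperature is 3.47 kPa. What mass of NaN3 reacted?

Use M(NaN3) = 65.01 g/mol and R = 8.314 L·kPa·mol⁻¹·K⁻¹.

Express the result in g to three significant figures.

1.27 g

P(N2) = 98.1 − 3.47 = 94.63 kPa
n(N2) = PV/RT = (94.63 × 0.7700) / (8.314 × 299.75) = 0.02924 mol
n(NaN3) = (2/3) × 0.02924 = 0.01949 mol
m(NaN3) = 0.01949 × 65.01 = 1.267 g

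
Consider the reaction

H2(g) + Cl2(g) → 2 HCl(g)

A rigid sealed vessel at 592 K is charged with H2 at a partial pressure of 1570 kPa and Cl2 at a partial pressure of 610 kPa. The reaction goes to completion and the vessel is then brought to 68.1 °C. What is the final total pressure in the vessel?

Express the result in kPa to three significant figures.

1260 kPa

At constant V, partial pressures at 592 K are proportional to moles, so apply stoichiometry directly to pressures.
P(Cl2) required for 1570 kPa of H2 = (1/1) × 1570 = 1570 kPa; available 610 kPa, so Cl2 is limiting.
P(H2) remaining = 1570 − (1/1) × 610 = 960.0 kPa
P(gaseous products) = (2)/1 × 610 = 1220 kPa
P_total at 592 K = 960.0 + 1220 = 2180 kPa
Scaling to 68.1 °C: P = 2180 × 341.25/592 = 1257 kPa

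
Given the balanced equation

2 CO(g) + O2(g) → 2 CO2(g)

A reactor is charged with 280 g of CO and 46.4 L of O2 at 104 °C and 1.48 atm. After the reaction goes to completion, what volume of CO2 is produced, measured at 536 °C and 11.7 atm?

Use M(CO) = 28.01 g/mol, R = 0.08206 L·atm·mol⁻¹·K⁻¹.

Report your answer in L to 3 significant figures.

n(CO) = 280 / 28.01 = 9.996 mol
n(O2) = PV/RT = (1.48 × 46.4) / (0.08206 × 377.15) = 2.219 mol
For 9.996 mol CO, stoichiometry requires (1/2) × 9.996 = 4.998 mol O2; 2.219 mol is available, so O2 is limiting.
n(CO2) = (2/1) × 2.219 = 4.438 mol
V(CO2) = nRT/P = 4.438 × 0.08206 × 809.15 / 11.7 = 25.19 L

25.2 L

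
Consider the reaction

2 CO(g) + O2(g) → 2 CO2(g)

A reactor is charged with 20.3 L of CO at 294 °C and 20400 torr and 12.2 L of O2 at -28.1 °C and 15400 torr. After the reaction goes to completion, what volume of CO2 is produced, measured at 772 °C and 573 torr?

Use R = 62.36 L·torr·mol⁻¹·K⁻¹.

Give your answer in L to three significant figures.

1330 L

n(CO) = PV/RT = (20400 × 20.3) / (62.36 × 567.15) = 11.71 mol
n(O2) = PV/RT = (15400 × 12.2) / (62.36 × 245.05) = 12.29 mol
For 11.71 mol CO, stoichiometry requires (1/2) × 11.71 = 5.855 mol O2; 12.29 mol is available, so CO is limiting.
n(CO2) = (2/2) × 11.71 = 11.71 mol
V(CO2) = nRT/P = 11.71 × 62.36 × 1045.15 / 573 = 1332 L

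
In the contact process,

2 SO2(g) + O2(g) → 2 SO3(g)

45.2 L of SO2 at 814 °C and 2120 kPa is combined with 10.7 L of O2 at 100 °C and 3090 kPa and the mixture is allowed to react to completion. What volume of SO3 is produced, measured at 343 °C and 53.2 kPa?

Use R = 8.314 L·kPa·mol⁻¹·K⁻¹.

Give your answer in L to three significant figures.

1020 L

n(SO2) = PV/RT = (2120 × 45.2) / (8.314 × 1087.15) = 10.60 mol
n(O2) = PV/RT = (3090 × 10.7) / (8.314 × 373.15) = 10.66 mol
For 10.60 mol SO2, stoichiometry requires (1/2) × 10.60 = 5.300 mol O2; 10.66 mol is available, so SO2 is limiting.
n(SO3) = (2/2) × 10.60 = 10.60 mol
V(SO3) = nRT/P = 10.60 × 8.314 × 616.15 / 53.2 = 1021 L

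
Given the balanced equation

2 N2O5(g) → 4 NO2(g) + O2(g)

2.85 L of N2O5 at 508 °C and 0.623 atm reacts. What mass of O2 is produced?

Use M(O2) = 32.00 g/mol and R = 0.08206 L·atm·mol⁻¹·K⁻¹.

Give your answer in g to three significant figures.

n(N2O5) = PV/RT = (0.623 × 2.85) / (0.08206 × 781.15) = 0.02770 mol
n(O2) = (1/2) × 0.02770 = 0.01385 mol
m(O2) = 0.01385 × 32.00 = 0.4432 g

0.443 g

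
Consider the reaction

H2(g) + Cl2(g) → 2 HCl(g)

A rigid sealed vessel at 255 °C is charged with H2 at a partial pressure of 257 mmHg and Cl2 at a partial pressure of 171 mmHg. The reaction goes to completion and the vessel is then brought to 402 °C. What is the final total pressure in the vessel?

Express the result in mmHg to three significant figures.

With V and T fixed, P_i ∝ n_i, so the mole ratios apply directly to partial pressures at 255 °C.
P(Cl2) required for 257 mmHg of H2 = (1/1) × 257 = 257.0 mmHg; available 171 mmHg, so Cl2 is limiting.
P(H2) remaining = 257 − (1/1) × 171 = 86.00 mmHg
P(gaseous products) = (2)/1 × 171 = 342.0 mmHg
P_total at 255 °C = 86.00 + 342.0 = 428.0 mmHg
Scaling to 402 °C: P = 428.0 × 675.15/528.15 = 547.1 mmHg

547 mmHg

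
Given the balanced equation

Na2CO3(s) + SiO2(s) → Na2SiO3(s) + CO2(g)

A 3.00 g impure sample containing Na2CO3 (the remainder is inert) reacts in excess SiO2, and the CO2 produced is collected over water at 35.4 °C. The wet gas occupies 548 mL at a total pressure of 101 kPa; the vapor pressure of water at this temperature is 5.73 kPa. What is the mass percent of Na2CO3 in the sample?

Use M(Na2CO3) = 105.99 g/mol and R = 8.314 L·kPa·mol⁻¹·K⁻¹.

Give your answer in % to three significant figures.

P(CO2) = 101 − 5.73 = 95.27 kPa
n(CO2) = PV/RT = (95.27 × 0.5480) / (8.314 × 308.55) = 0.02035 mol
n(Na2CO3) = (1/1) × 0.02035 = 0.02035 mol
m(Na2CO3) = 0.02035 × 105.99 = 2.157 g
%Na2CO3 = 2.157 / 3.00 × 100 = 71.90%

71.9 %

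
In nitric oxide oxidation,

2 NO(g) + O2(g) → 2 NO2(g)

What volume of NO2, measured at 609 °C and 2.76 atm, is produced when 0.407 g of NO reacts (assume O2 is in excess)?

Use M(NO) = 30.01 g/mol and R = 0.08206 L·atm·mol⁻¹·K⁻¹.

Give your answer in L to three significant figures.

n(NO) = 0.4070 / 30.01 = 0.01356 mol
n(NO2) = (2/2) × 0.01356 = 0.01356 mol
V = nRT/P = 0.01356 × 0.08206 × 882.15 / 2.76 = 0.3557 L

0.356 L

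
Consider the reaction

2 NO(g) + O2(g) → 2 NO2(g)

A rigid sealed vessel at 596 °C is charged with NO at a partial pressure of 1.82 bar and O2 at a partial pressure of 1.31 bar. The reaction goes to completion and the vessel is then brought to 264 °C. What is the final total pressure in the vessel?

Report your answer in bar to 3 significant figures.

1.37 bar

With V and T fixed, P_i ∝ n_i, so the mole ratios apply directly to partial pressures at 596 °C.
P(O2) required for 1.82 bar of NO = (1/2) × 1.82 = 0.9100 bar; available 1.31 bar, so NO is limiting.
P(O2) remaining = 1.31 − (1/2) × 1.82 = 0.4000 bar
P(gaseous products) = (2)/2 × 1.82 = 1.820 bar
P_total at 596 °C = 0.4000 + 1.820 = 2.220 bar
Scaling to 264 °C: P = 2.220 × 537.15/869.15 = 1.372 bar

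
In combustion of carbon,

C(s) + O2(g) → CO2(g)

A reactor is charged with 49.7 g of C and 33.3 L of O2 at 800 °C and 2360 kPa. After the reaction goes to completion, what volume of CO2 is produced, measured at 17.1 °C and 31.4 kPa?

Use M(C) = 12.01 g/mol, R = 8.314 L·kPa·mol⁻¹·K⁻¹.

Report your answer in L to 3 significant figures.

318 L

n(C) = 49.7 / 12.01 = 4.138 mol
n(O2) = PV/RT = (2360 × 33.3) / (8.314 × 1073.15) = 8.808 mol
For 4.138 mol C, stoichiometry requires (1/1) × 4.138 = 4.138 mol O2; 8.808 mol is available, so C is limiting.
n(CO2) = (1/1) × 4.138 = 4.138 mol
V(CO2) = nRT/P = 4.138 × 8.314 × 290.25 / 31.4 = 318.0 L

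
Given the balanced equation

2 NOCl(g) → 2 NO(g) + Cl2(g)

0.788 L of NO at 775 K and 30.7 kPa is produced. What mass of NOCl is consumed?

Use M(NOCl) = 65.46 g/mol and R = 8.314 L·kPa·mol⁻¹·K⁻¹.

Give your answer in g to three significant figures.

0.246 g

n(NO) = PV/RT = (30.7 × 0.788) / (8.314 × 775) = 0.003755 mol
n(NOCl) = (2/2) × 0.003755 = 0.003755 mol
m(NOCl) = 0.003755 × 65.46 = 0.2458 g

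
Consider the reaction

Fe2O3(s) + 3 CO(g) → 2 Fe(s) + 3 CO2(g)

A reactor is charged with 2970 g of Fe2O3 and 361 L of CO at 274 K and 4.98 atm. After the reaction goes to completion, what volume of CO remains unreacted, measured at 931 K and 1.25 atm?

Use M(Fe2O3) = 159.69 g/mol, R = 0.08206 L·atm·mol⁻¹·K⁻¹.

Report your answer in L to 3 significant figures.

1480 L

n(Fe2O3) = 2970 / 159.69 = 18.60 mol
n(CO) = PV/RT = (4.98 × 361) / (0.08206 × 274) = 79.96 mol
For 18.60 mol Fe2O3, stoichiometry requires (3/1) × 18.60 = 55.80 mol CO; 79.96 mol is available, so Fe2O3 is limiting.
n(CO) consumed = (3/1) × 18.60 = 55.80 mol; remaining = 79.96 − 55.80 = 24.16 mol
V(CO) = nRT/P = 24.16 × 0.08206 × 931 / 1.25 = 1477 L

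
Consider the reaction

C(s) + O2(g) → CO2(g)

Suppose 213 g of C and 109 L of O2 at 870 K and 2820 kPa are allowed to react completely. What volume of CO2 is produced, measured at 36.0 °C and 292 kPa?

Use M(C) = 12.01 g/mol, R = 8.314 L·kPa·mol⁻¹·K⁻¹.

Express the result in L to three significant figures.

156 L

n(C) = 213 / 12.01 = 17.74 mol
n(O2) = PV/RT = (2820 × 109) / (8.314 × 870) = 42.50 mol
For 17.74 mol C, stoichiometry requires (1/1) × 17.74 = 17.74 mol O2; 42.50 mol is available, so C is limiting.
n(CO2) = (1/1) × 17.74 = 17.74 mol
V(CO2) = nRT/P = 17.74 × 8.314 × 309.15 / 292 = 156.2 L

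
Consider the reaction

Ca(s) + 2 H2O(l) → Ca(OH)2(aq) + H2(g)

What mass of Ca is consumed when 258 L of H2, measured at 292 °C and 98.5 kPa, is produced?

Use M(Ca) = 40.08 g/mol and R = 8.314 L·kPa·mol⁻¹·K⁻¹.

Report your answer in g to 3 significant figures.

n(H2) = PV/RT = (98.5 × 258) / (8.314 × 565.15) = 5.409 mol
n(Ca) = (1/1) × 5.409 = 5.409 mol
m(Ca) = 5.409 × 40.08 = 216.8 g

217 g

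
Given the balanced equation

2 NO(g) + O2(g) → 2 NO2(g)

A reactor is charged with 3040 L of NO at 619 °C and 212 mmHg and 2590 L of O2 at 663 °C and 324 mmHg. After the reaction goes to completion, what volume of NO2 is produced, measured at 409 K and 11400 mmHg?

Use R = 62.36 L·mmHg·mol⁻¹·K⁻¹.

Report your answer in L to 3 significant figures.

25.9 L

n(NO) = PV/RT = (212 × 3040) / (62.36 × 892.15) = 11.58 mol
n(O2) = PV/RT = (324 × 2590) / (62.36 × 936.15) = 14.37 mol
For 11.58 mol NO, stoichiometry requires (1/2) × 11.58 = 5.790 mol O2; 14.37 mol is available, so NO is limiting.
n(NO2) = (2/2) × 11.58 = 11.58 mol
V(NO2) = nRT/P = 11.58 × 62.36 × 409 / 11400 = 25.91 L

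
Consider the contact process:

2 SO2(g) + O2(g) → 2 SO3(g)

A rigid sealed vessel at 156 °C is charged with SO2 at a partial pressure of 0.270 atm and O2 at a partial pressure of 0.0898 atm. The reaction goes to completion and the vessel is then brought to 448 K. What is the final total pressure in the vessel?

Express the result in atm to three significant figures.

0.282 atm

Because the vessel is rigid and T is held at 156 °C, work the stoichiometry in partial pressures (P_i = n_iRT/V).
P(O2) required for 0.270 atm of SO2 = (1/2) × 0.270 = 0.1350 atm; available 0.0898 atm, so O2 is limiting.
P(SO2) remaining = 0.270 − (2/1) × 0.0898 = 0.09040 atm
P(gaseous products) = (2)/1 × 0.0898 = 0.1796 atm
P_total at 156 °C = 0.09040 + 0.1796 = 0.2700 atm
Scaling to 448 K: P = 0.2700 × 448/429.15 = 0.2819 atm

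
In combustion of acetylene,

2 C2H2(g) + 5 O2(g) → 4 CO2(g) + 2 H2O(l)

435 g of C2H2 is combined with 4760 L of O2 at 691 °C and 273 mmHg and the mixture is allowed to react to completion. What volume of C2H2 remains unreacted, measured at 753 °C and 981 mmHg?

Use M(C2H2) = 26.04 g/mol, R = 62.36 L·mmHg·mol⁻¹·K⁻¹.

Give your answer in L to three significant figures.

526 L

n(C2H2) = 435 / 26.04 = 16.71 mol
n(O2) = PV/RT = (273 × 4760) / (62.36 × 964.15) = 21.61 mol
For 16.71 mol C2H2, stoichiometry requires (5/2) × 16.71 = 41.78 mol O2; 21.61 mol is available, so O2 is limiting.
n(C2H2) consumed = (2/5) × 21.61 = 8.644 mol; remaining = 16.71 − 8.644 = 8.066 mol
V(C2H2) = nRT/P = 8.066 × 62.36 × 1026.15 / 981 = 526.1 L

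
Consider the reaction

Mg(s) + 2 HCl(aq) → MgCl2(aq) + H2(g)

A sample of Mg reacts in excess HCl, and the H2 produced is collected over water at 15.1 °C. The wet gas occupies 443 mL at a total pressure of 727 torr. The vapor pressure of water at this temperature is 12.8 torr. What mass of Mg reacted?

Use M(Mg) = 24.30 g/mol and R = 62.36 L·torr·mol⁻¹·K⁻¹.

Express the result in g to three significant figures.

0.428 g

P(H2) = 727 − 12.8 = 714.2 torr
n(H2) = PV/RT = (714.2 × 0.4430) / (62.36 × 288.25) = 0.01760 mol
n(Mg) = (1/1) × 0.01760 = 0.01760 mol
m(Mg) = 0.01760 × 24.30 = 0.4277 g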